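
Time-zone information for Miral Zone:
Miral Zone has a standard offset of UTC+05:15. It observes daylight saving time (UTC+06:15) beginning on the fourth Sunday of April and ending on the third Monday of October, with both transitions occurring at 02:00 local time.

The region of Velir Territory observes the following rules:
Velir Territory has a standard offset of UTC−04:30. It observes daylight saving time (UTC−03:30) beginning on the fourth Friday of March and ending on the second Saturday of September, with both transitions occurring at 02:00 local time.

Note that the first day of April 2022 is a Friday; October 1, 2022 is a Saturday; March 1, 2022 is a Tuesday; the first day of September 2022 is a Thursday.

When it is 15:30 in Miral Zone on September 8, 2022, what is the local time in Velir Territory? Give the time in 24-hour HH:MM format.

1 April 2022 is a Friday, so the first Sunday is April 3 and the fourth is April 24.
1 October 2022 is a Saturday, so the first Monday is October 3 and the third is October 17.
September 8, 2022 lies within the daylight-saving period (24 April – 17 October), so Miral Zone is on daylight time, UTC+06:15.
15:30 Miral Zone − 6h15m = 09:15 UTC.
1 March 2022 is a Tuesday, so the first Friday is March 4 and the fourth is March 25.
1 September 2022 is a Thursday, so the first Saturday is September 3 and the second is September 10.
At the standard offset (UTC−04:30), 09:15 UTC − 4h30m = 04:45 Velir Territory standard time.
Daylight saving runs 25 March – 10 September; the standard-time date in Velir Territory, September 8, 2022, is inside that window, so Velir Territory is at UTC−03:30.
09:15 UTC − 3h30m = 05:45 Velir Territory.

05:45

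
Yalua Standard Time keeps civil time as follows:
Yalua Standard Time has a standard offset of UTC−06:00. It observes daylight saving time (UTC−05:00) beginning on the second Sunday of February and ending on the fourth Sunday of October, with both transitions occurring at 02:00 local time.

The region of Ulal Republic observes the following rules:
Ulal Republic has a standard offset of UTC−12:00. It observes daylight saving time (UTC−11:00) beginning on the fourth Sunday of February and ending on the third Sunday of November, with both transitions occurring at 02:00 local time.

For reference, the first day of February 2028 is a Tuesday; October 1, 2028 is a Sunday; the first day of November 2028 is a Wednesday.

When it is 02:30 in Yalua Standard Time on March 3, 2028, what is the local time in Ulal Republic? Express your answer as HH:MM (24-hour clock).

20:30

1 February 2028 is a Tuesday, so the first Sunday is February 6 and the second is February 13.
1 October 2028 is a Sunday, so the first Sunday is October 1 and the fourth is October 22.
Daylight saving runs 13 February – 22 October; March 3, 2028 is inside that window, so Yalua Standard Time is at UTC−05:00.
02:30 Yalua Standard Time + 5h = 07:30 UTC.
1 February 2028 is a Tuesday, so the first Sunday is February 6 and the fourth is February 27.
1 November 2028 is a Wednesday, so the first Sunday is November 5 and the third is November 19.
At the standard offset (UTC−12:00), 07:30 UTC − 12h = 19:30 Ulal Republic standard time (rolling into the previous day, 2 March 2028).
Daylight saving runs 27 February – 19 November; the standard-time date in Ulal Republic, March 2, 2028, is inside that window, so Ulal Republic is at UTC−11:00.
07:30 UTC − 11h = 20:30 Ulal Republic (rolling into the previous day, 2 March 2028).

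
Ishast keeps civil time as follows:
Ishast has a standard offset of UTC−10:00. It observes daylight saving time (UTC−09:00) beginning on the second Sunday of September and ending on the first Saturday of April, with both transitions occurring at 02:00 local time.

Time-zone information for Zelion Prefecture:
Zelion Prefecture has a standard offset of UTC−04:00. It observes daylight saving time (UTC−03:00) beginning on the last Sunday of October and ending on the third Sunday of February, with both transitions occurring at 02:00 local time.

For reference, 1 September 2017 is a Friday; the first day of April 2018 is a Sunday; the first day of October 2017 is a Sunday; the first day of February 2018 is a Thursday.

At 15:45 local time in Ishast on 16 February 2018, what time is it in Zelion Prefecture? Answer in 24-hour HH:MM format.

21:45

1 September 2017 is a Friday, so the first Sunday is September 3 and the second is September 10.
1 April 2018 is a Sunday, so the first Saturday is April 7.
16 February 2018 lies within the daylight-saving period (10 September 2017 – 7 April 2018), so Ishast is on daylight time, UTC−09:00.
15:45 Ishast + 9h = 00:45 UTC (rolling into the next day, 17 February 2018).
1 October 2017 is a Sunday, so Sundays fall on 1, 8, 15, 22, 29; the last is October 29.
1 February 2018 is a Thursday, so the first Sunday is February 4 and the third is February 18.
At the standard offset (UTC−04:00), 00:45 UTC − 4h = 20:45 Zelion Prefecture standard time (rolling into the previous day, 16 February 2018).
Daylight saving runs 29 October 2017 – 18 February 2018; the standard-time date in Zelion Prefecture, 16 February 2018, is inside that window, so Zelion Prefecture is at UTC−03:00.
00:45 UTC − 3h = 21:45 Zelion Prefecture (rolling into the previous day, 16 February 2018).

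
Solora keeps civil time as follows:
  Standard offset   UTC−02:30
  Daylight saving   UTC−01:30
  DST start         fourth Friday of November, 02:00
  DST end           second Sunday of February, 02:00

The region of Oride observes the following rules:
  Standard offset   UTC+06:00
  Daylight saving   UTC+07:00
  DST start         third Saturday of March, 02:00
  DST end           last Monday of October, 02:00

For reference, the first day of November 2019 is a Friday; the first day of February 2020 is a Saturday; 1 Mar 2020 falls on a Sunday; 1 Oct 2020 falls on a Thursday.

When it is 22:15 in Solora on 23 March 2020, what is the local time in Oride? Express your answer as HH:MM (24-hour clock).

1 November 2019 is a Friday, so the first Friday is November 1 and the fourth is November 22.
1 February 2020 is a Saturday, so the first Sunday is February 2 and the second is February 9.
23 March 2020 does not fall between 22 November 2019 and 9 February 2020, so daylight saving is not in effect and Solora is at UTC−02:30.
22:15 Solora + 2h30m = 00:45 UTC (rolling into the next day, 24 March 2020).
1 March 2020 is a Sunday, so the first Saturday is March 7 and the third is March 21.
1 October 2020 is a Thursday, so Mondays fall on 5, 12, 19, 26; the last is October 26.
At the standard offset (UTC+06:00), 00:45 UTC + 6h = 06:45 Oride standard time.
Daylight saving runs 21 March – 26 October; the standard-time date in Oride, 24 March 2020, is inside that window, so Oride is at UTC+07:00.
00:45 UTC + 7h = 07:45 Oride.

07:45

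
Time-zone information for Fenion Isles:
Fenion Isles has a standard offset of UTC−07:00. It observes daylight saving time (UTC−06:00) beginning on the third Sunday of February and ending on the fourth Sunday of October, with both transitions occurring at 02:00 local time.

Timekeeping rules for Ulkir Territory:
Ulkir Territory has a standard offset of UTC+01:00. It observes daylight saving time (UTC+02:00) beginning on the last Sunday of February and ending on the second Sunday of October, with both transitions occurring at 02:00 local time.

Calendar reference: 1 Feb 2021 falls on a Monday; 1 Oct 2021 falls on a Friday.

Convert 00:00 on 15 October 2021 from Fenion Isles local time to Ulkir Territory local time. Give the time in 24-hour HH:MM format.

1 February 2021 is a Monday, so the first Sunday is February 7 and the third is February 21.
1 October 2021 is a Friday, so the first Sunday is October 3 and the fourth is October 24.
15 October 2021 lies within the daylight-saving period (21 February – 24 October), so Fenion Isles is on daylight time, UTC−06:00.
00:00 Fenion Isles + 6h = 06:00 UTC.
1 February 2021 is a Monday, so Sundays fall on 7, 14, 21, 28; the last is February 28.
1 October 2021 is a Friday, so the first Sunday is October 3 and the second is October 10.
At the standard offset (UTC+01:00), 06:00 UTC + 1h = 07:00 Ulkir Territory standard time.
Daylight saving runs 28 February – 10 October; the standard-time date in Ulkir Territory, 15 October 2021, is outside that window, so Ulkir Territory is on standard time at UTC+01:00.
06:00 UTC + 1h = 07:00 Ulkir Territory.

07:00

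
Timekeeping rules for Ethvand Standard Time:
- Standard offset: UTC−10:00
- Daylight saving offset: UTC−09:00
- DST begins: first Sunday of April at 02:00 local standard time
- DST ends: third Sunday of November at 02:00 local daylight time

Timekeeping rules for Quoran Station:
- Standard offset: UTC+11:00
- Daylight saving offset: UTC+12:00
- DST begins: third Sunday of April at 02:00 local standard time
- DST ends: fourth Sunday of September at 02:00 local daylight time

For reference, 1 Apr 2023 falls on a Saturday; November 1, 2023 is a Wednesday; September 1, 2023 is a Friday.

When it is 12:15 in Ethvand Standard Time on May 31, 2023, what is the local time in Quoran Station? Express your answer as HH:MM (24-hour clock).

09:15

1 April 2023 is a Saturday, so the first Sunday is April 2.
1 November 2023 is a Wednesday, so the first Sunday is November 5 and the third is November 19.
Daylight saving runs 2 April – 19 November; May 31, 2023 is inside that window, so Ethvand Standard Time is at UTC−09:00.
12:15 Ethvand Standard Time + 9h = 21:15 UTC.
1 April 2023 is a Saturday, so the first Sunday is April 2 and the third is April 16.
1 September 2023 is a Friday, so the first Sunday is September 3 and the fourth is September 24.
At the standard offset (UTC+11:00), 21:15 UTC + 11h = 08:15 Quoran Station standard time (rolling into the next day, 1 June 2023).
Daylight saving runs 16 April – 24 September; the standard-time date in Quoran Station, June 1, 2023, is inside that window, so Quoran Station is at UTC+12:00.
21:15 UTC + 12h = 09:15 Quoran Station (rolling into the next day, 1 June 2023).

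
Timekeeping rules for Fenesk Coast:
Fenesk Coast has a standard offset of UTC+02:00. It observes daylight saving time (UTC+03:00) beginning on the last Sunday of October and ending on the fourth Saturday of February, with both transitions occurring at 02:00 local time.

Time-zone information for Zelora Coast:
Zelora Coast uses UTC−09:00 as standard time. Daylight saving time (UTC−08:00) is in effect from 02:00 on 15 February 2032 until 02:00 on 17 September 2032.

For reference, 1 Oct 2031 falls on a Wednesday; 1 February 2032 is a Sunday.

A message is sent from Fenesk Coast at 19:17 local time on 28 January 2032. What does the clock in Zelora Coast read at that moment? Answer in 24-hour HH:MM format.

07:17

1 October 2031 is a Wednesday, so Sundays fall on 5, 12, 19, 26; the last is October 26.
1 February 2032 is a Sunday, so the first Saturday is February 7 and the fourth is February 28.
Daylight saving runs 26 October 2031 – 28 February 2032; 28 January 2032 is inside that window, so Fenesk Coast is at UTC+03:00.
19:17 Fenesk Coast − 3h = 16:17 UTC.
At the standard offset (UTC−09:00), 16:17 UTC − 9h = 07:17 Zelora Coast standard time.
The standard-time date in Zelora Coast, 28 January 2032, is outside the daylight-saving period (15 February – 17 September), so Zelora Coast is on standard time, UTC−09:00.
16:17 UTC − 9h = 07:17 Zelora Coast.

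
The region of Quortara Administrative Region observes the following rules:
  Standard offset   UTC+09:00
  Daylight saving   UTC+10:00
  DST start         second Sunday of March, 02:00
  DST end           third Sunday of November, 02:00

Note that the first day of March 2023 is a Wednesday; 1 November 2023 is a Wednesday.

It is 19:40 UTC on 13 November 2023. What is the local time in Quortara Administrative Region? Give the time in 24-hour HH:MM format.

05:40

1 March 2023 is a Wednesday, so the first Sunday is March 5 and the second is March 12.
1 November 2023 is a Wednesday, so the first Sunday is November 5 and the third is November 19.
At the standard offset (UTC+09:00), 19:40 UTC + 9h = 04:40 Quortara Administrative Region standard time (rolling into the next day, 14 November 2023).
The standard-time date in Quortara Administrative Region, 14 November 2023, lies within the daylight-saving period (12 March – 19 November), so Quortara Administrative Region is on daylight time, UTC+10:00.
19:40 UTC + 10h = 05:40 local (rolling into the next day, 14 November 2023).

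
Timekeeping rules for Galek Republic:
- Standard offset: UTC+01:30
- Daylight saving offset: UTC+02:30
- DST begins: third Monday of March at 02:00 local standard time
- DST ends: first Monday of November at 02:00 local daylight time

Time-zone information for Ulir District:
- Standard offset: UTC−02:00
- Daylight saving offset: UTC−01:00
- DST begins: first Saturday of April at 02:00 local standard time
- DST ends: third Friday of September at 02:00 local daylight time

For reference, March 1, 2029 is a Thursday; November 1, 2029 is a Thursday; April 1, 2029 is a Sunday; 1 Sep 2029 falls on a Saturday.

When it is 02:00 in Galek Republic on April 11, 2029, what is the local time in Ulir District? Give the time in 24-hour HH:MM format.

1 March 2029 is a Thursday, so the first Monday is March 5 and the third is March 19.
1 November 2029 is a Thursday, so the first Monday is November 5.
April 11, 2029 lies within the daylight-saving period (19 March – 5 November), so Galek Republic is on daylight time, UTC+02:30.
02:00 Galek Republic − 2h30m = 23:30 UTC (rolling into the previous day, 10 April 2029).
1 April 2029 is a Sunday, so the first Saturday is April 7.
1 September 2029 is a Saturday, so the first Friday is September 7 and the third is September 21.
At the standard offset (UTC−02:00), 23:30 UTC − 2h = 21:30 Ulir District standard time.
Daylight saving runs 7 April – 21 September; the standard-time date in Ulir District, April 10, 2029, is inside that window, so Ulir District is at UTC−01:00.
23:30 UTC − 1h = 22:30 Ulir District.

22:30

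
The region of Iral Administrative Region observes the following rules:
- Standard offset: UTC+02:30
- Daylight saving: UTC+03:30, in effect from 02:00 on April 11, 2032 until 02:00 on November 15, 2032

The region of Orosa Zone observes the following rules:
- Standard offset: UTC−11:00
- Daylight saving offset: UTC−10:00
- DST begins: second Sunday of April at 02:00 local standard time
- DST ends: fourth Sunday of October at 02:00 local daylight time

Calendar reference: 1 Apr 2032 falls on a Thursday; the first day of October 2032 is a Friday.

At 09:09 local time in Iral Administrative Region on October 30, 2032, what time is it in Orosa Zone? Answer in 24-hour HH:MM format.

18:39

October 30, 2032 lies within the daylight-saving period (11 April – 15 November), so Iral Administrative Region is on daylight time, UTC+03:30.
09:09 Iral Administrative Region − 3h30m = 05:39 UTC.
1 April 2032 is a Thursday, so the first Sunday is April 4 and the second is April 11.
1 October 2032 is a Friday, so the first Sunday is October 3 and the fourth is October 24.
At the standard offset (UTC−11:00), 05:39 UTC − 11h = 18:39 Orosa Zone standard time (rolling into the previous day, 29 October 2032).
The standard-time date in Orosa Zone, October 29, 2032, does not fall between 11 April and 24 October, so daylight saving is not in effect and Orosa Zone is at UTC−11:00.
05:39 UTC − 11h = 18:39 Orosa Zone (rolling into the previous day, 29 October 2032).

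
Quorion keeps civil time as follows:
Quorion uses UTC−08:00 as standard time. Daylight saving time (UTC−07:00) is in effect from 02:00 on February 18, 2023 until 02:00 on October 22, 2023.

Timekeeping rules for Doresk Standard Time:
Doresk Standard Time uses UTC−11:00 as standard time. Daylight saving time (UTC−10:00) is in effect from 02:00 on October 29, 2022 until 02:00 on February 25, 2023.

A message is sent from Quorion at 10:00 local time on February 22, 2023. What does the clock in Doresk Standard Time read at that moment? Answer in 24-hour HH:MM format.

07:00

Daylight saving runs 18 February – 22 October; February 22, 2023 is inside that window, so Quorion is at UTC−07:00.
10:00 Quorion + 7h = 17:00 UTC.
At the standard offset (UTC−11:00), 17:00 UTC − 11h = 06:00 Doresk Standard Time standard time.
Daylight saving runs 29 October 2022 – 25 February 2023; the standard-time date in Doresk Standard Time, February 22, 2023, is inside that window, so Doresk Standard Time is at UTC−10:00.
17:00 UTC − 10h = 07:00 Doresk Standard Time.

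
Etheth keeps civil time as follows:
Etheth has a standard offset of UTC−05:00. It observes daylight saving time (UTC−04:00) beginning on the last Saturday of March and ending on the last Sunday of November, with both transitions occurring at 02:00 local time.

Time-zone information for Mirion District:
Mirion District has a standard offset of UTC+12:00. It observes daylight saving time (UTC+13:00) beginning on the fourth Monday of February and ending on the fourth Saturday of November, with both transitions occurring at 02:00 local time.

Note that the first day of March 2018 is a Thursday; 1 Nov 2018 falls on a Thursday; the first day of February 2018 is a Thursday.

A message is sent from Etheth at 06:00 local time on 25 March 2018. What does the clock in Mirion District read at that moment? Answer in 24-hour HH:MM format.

1 March 2018 is a Thursday, so Saturdays fall on 3, 10, 17, 24, 31; the last is March 31.
1 November 2018 is a Thursday, so Sundays fall on 4, 11, 18, 25; the last is November 25.
25 March 2018 does not fall between 31 March and 25 November, so daylight saving is not in effect and Etheth is at UTC−05:00.
06:00 Etheth + 5h = 11:00 UTC.
1 February 2018 is a Thursday, so the first Monday is February 5 and the fourth is February 26.
1 November 2018 is a Thursday, so the first Saturday is November 3 and the fourth is November 24.
At the standard offset (UTC+12:00), 11:00 UTC + 12h = 23:00 Mirion District standard time.
The standard-time date in Mirion District, 25 March 2018, falls between 26 February and 24 November, so daylight saving is in effect and Mirion District is at UTC+13:00.
11:00 UTC + 13h = 00:00 Mirion District (rolling into the next day, 26 March 2018).

00:00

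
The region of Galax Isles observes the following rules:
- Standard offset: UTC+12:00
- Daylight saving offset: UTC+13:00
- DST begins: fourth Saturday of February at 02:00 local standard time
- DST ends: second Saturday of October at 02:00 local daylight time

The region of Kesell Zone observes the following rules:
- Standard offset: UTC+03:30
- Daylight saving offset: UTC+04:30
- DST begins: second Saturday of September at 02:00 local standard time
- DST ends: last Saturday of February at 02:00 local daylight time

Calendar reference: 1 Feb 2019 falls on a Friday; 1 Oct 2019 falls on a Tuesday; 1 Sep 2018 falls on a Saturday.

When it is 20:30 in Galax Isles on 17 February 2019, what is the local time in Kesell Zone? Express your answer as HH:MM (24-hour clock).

1 February 2019 is a Friday, so the first Saturday is February 2 and the fourth is February 23.
1 October 2019 is a Tuesday, so the first Saturday is October 5 and the second is October 12.
Daylight saving runs 23 February – 12 October; 17 February 2019 is outside that window, so Galax Isles is on standard time at UTC+12:00.
20:30 Galax Isles − 12h = 08:30 UTC.
1 September 2018 is a Saturday, so the first Saturday is September 1 and the second is September 8.
1 February 2019 is a Friday, so Saturdays fall on 2, 9, 16, 23; the last is February 23.
At the standard offset (UTC+03:30), 08:30 UTC + 3h30m = 12:00 Kesell Zone standard time.
The standard-time date in Kesell Zone, 17 February 2019, lies within the daylight-saving period (8 September 2018 – 23 February 2019), so Kesell Zone is on daylight time, UTC+04:30.
08:30 UTC + 4h30m = 13:00 Kesell Zone.

13:00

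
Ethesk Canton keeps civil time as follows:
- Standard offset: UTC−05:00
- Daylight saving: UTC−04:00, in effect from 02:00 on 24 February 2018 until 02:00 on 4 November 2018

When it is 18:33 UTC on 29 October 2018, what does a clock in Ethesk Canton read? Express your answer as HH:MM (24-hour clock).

At the standard offset (UTC−05:00), 18:33 UTC − 5h = 13:33 Ethesk Canton standard time.
Daylight saving runs 24 February – 4 November; the standard-time date in Ethesk Canton, 29 October 2018, is inside that window, so Ethesk Canton is at UTC−04:00.
18:33 UTC − 4h = 14:33 local.

14:33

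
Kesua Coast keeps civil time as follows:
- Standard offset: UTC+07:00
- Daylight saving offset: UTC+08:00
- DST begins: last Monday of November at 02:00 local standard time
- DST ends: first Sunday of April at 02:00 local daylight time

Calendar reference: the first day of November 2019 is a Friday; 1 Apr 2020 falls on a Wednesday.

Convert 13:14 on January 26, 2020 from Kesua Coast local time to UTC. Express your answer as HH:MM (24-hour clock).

1 November 2019 is a Friday, so Mondays fall on 4, 11, 18, 25; the last is November 25.
1 April 2020 is a Wednesday, so the first Sunday is April 5.
January 26, 2020 lies within the daylight-saving period (25 November 2019 – 5 April 2020), so Kesua Coast is on daylight time, UTC+08:00.
13:14 local − 8h = 05:14 UTC.

05:14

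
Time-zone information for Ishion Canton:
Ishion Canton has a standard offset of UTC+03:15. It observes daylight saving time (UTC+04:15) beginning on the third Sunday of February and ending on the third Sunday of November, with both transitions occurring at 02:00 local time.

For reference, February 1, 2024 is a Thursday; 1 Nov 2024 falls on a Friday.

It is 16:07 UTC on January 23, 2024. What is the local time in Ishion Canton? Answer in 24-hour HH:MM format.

1 February 2024 is a Thursday, so the first Sunday is February 4 and the third is February 18.
1 November 2024 is a Friday, so the first Sunday is November 3 and the third is November 17.
At the standard offset (UTC+03:15), 16:07 UTC + 3h15m = 19:22 Ishion Canton standard time.
Daylight saving runs 18 February – 17 November; the standard-time date in Ishion Canton, January 23, 2024, is outside that window, so Ishion Canton is on standard time at UTC+03:15.
16:07 UTC + 3h15m = 19:22 local.

19:22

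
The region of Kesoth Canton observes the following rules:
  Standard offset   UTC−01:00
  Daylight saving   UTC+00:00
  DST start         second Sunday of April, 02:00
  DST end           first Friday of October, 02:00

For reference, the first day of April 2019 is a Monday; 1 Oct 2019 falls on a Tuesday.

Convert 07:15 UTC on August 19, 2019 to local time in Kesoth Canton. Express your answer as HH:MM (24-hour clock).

1 April 2019 is a Monday, so the first Sunday is April 7 and the second is April 14.
1 October 2019 is a Tuesday, so the first Friday is October 4.
At the standard offset (UTC−01:00), 07:15 UTC − 1h = 06:15 Kesoth Canton standard time.
Daylight saving runs 14 April – 4 October; the standard-time date in Kesoth Canton, August 19, 2019, is inside that window, so Kesoth Canton is at UTC+00:00.
07:15 UTC + 0h = 07:15 local.

07:15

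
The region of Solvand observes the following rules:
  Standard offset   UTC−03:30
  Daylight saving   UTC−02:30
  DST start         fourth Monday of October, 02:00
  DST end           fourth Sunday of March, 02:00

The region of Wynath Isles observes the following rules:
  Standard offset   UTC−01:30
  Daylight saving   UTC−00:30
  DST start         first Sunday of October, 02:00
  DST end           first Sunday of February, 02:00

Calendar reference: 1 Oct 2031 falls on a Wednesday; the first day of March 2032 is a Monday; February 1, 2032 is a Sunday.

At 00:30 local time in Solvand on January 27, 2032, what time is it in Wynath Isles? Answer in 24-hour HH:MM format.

02:30

1 October 2031 is a Wednesday, so the first Monday is October 6 and the fourth is October 27.
1 March 2032 is a Monday, so the first Sunday is March 7 and the fourth is March 28.
January 27, 2032 lies within the daylight-saving period (27 October 2031 – 28 March 2032), so Solvand is on daylight time, UTC−02:30.
00:30 Solvand + 2h30m = 03:00 UTC.
1 October 2031 is a Wednesday, so the first Sunday is October 5.
1 February 2032 is a Sunday, so the first Sunday is February 1.
At the standard offset (UTC−01:30), 03:00 UTC − 1h30m = 01:30 Wynath Isles standard time.
The standard-time date in Wynath Isles, January 27, 2032, falls between 5 October 2031 and 1 February 2032, so daylight saving is in effect and Wynath Isles is at UTC−00:30.
03:00 UTC − 0h30m = 02:30 Wynath Isles.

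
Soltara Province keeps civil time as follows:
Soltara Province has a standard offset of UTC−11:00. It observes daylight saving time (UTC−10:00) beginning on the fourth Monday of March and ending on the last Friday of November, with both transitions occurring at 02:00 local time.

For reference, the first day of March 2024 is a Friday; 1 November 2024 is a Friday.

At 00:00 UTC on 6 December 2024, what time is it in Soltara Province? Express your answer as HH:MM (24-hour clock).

13:00

1 March 2024 is a Friday, so the first Monday is March 4 and the fourth is March 25.
1 November 2024 is a Friday, so Fridays fall on 1, 8, 15, 22, 29; the last is November 29.
At the standard offset (UTC−11:00), 00:00 UTC − 11h = 13:00 Soltara Province standard time (rolling into the previous day, 5 December 2024).
Daylight saving runs 25 March – 29 November; the standard-time date in Soltara Province, 5 December 2024, is outside that window, so Soltara Province is on standard time at UTC−11:00.
00:00 UTC − 11h = 13:00 local (rolling into the previous day, 5 December 2024).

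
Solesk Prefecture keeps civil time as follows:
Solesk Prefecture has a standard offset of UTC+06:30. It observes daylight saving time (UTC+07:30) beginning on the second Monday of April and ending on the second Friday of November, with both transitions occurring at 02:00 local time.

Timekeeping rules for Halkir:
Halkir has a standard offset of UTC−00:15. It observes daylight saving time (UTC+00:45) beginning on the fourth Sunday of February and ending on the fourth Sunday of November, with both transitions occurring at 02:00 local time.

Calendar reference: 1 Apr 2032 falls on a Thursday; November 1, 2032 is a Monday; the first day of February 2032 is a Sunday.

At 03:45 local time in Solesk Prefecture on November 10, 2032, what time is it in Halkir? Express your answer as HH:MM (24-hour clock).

1 April 2032 is a Thursday, so the first Monday is April 5 and the second is April 12.
1 November 2032 is a Monday, so the first Friday is November 5 and the second is November 12.
November 10, 2032 lies within the daylight-saving period (12 April – 12 November), so Solesk Prefecture is on daylight time, UTC+07:30.
03:45 Solesk Prefecture − 7h30m = 20:15 UTC (rolling into the previous day, 9 November 2032).
1 February 2032 is a Sunday, so the first Sunday is February 1 and the fourth is February 22.
1 November 2032 is a Monday, so the first Sunday is November 7 and the fourth is November 28.
At the standard offset (UTC−00:15), 20:15 UTC − 0h15m = 20:00 Halkir standard time.
The standard-time date in Halkir, November 9, 2032, falls between 22 February and 28 November, so daylight saving is in effect and Halkir is at UTC+00:45.
20:15 UTC + 0h45m = 21:00 Halkir.

21:00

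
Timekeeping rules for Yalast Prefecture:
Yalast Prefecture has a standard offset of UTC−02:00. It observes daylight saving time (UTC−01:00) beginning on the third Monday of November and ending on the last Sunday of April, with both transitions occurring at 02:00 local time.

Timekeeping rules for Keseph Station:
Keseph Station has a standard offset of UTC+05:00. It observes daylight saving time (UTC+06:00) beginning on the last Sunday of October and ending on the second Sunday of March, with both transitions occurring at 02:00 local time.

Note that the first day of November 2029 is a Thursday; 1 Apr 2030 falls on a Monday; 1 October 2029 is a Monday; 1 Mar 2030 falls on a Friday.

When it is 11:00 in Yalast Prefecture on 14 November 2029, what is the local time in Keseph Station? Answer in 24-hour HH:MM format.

1 November 2029 is a Thursday, so the first Monday is November 5 and the third is November 19.
1 April 2030 is a Monday, so Sundays fall on 7, 14, 21, 28; the last is April 28.
Daylight saving runs 19 November 2029 – 28 April 2030; 14 November 2029 is outside that window, so Yalast Prefecture is on standard time at UTC−02:00.
11:00 Yalast Prefecture + 2h = 13:00 UTC.
1 October 2029 is a Monday, so Sundays fall on 7, 14, 21, 28; the last is October 28.
1 March 2030 is a Friday, so the first Sunday is March 3 and the second is March 10.
At the standard offset (UTC+05:00), 13:00 UTC + 5h = 18:00 Keseph Station standard time.
The standard-time date in Keseph Station, 14 November 2029, falls between 28 October 2029 and 10 March 2030, so daylight saving is in effect and Keseph Station is at UTC+06:00.
13:00 UTC + 6h = 19:00 Keseph Station.

19:00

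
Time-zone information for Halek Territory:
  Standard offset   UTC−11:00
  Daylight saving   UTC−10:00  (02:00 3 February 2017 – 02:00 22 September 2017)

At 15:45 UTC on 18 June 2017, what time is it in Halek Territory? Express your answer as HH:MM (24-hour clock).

05:45

At the standard offset (UTC−11:00), 15:45 UTC − 11h = 04:45 Halek Territory standard time.
The standard-time date in Halek Territory, 18 June 2017, lies within the daylight-saving period (3 February – 22 September), so Halek Territory is on daylight time, UTC−10:00.
15:45 UTC − 10h = 05:45 local.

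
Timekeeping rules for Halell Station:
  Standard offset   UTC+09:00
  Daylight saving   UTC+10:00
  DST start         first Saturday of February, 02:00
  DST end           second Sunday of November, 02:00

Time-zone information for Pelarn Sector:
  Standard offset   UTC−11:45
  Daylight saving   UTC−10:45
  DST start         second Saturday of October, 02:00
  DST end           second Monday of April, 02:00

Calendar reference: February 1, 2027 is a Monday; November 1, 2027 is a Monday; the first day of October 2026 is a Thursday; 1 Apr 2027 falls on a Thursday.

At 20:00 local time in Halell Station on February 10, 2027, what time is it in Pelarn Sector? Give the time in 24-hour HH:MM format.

1 February 2027 is a Monday, so the first Saturday is February 6.
1 November 2027 is a Monday, so the first Sunday is November 7 and the second is November 14.
Daylight saving runs 6 February – 14 November; February 10, 2027 is inside that window, so Halell Station is at UTC+10:00.
20:00 Halell Station − 10h = 10:00 UTC.
1 October 2026 is a Thursday, so the first Saturday is October 3 and the second is October 10.
1 April 2027 is a Thursday, so the first Monday is April 5 and the second is April 12.
At the standard offset (UTC−11:45), 10:00 UTC − 11h45m = 22:15 Pelarn Sector standard time (rolling into the previous day, 9 February 2027).
The standard-time date in Pelarn Sector, February 9, 2027, lies within the daylight-saving period (10 October 2026 – 12 April 2027), so Pelarn Sector is on daylight time, UTC−10:45.
10:00 UTC − 10h45m = 23:15 Pelarn Sector (rolling into the previous day, 9 February 2027).

23:15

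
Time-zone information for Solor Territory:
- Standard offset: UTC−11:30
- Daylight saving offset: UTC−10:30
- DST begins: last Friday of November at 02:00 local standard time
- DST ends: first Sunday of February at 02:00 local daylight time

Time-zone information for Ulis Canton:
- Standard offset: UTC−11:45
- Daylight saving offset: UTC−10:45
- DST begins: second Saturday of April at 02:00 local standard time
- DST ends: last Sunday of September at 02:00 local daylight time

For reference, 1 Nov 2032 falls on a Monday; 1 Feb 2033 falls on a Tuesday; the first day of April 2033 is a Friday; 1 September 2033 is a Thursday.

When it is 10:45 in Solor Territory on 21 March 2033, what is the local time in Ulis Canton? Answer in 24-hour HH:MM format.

10:30

1 November 2032 is a Monday, so Fridays fall on 5, 12, 19, 26; the last is November 26.
1 February 2033 is a Tuesday, so the first Sunday is February 6.
21 March 2033 is outside the daylight-saving period (26 November 2032 – 6 February 2033), so Solor Territory is on standard time, UTC−11:30.
10:45 Solor Territory + 11h30m = 22:15 UTC.
1 April 2033 is a Friday, so the first Saturday is April 2 and the second is April 9.
1 September 2033 is a Thursday, so Sundays fall on 4, 11, 18, 25; the last is September 25.
At the standard offset (UTC−11:45), 22:15 UTC − 11h45m = 10:30 Ulis Canton standard time.
The standard-time date in Ulis Canton, 21 March 2033, does not fall between 9 April and 25 September, so daylight saving is not in effect and Ulis Canton is at UTC−11:45.
22:15 UTC − 11h45m = 10:30 Ulis Canton.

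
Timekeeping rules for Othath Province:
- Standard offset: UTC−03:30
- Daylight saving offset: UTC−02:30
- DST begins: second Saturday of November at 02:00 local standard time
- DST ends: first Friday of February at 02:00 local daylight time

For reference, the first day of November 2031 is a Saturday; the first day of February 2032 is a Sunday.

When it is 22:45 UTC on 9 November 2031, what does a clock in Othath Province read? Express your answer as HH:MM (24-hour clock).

1 November 2031 is a Saturday, so the first Saturday is November 1 and the second is November 8.
1 February 2032 is a Sunday, so the first Friday is February 6.
At the standard offset (UTC−03:30), 22:45 UTC − 3h30m = 19:15 Othath Province standard time.
The standard-time date in Othath Province, 9 November 2031, lies within the daylight-saving period (8 November 2031 – 6 February 2032), so Othath Province is on daylight time, UTC−02:30.
22:45 UTC − 2h30m = 20:15 local.

20:15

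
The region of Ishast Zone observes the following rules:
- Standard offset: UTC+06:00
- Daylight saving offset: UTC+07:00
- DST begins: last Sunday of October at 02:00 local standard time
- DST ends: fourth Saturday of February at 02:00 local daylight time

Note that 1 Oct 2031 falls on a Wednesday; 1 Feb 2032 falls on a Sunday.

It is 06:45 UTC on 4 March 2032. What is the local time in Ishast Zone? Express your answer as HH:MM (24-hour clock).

12:45

1 October 2031 is a Wednesday, so Sundays fall on 5, 12, 19, 26; the last is October 26.
1 February 2032 is a Sunday, so the first Saturday is February 7 and the fourth is February 28.
At the standard offset (UTC+06:00), 06:45 UTC + 6h = 12:45 Ishast Zone standard time.
Daylight saving runs 26 October 2031 – 28 February 2032; the standard-time date in Ishast Zone, 4 March 2032, is outside that window, so Ishast Zone is on standard time at UTC+06:00.
06:45 UTC + 6h = 12:45 local.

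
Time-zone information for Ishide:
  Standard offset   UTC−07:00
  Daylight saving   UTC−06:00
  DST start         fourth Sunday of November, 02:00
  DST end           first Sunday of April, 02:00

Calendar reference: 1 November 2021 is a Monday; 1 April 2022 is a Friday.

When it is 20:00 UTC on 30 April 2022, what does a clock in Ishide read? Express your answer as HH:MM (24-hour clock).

13:00

1 November 2021 is a Monday, so the first Sunday is November 7 and the fourth is November 28.
1 April 2022 is a Friday, so the first Sunday is April 3.
At the standard offset (UTC−07:00), 20:00 UTC − 7h = 13:00 Ishide standard time.
The standard-time date in Ishide, 30 April 2022, does not fall between 28 November 2021 and 3 April 2022, so daylight saving is not in effect and Ishide is at UTC−07:00.
20:00 UTC − 7h = 13:00 local.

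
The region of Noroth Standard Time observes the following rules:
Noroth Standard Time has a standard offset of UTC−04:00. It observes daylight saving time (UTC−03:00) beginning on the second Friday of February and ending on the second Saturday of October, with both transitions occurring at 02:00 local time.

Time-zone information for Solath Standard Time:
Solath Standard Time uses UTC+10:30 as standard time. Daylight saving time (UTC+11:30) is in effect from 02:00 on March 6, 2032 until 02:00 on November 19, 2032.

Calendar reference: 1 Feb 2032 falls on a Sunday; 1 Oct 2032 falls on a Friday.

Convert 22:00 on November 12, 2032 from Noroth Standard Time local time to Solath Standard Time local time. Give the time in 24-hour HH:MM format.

13:30

1 February 2032 is a Sunday, so the first Friday is February 6 and the second is February 13.
1 October 2032 is a Friday, so the first Saturday is October 2 and the second is October 9.
November 12, 2032 does not fall between 13 February and 9 October, so daylight saving is not in effect and Noroth Standard Time is at UTC−04:00.
22:00 Noroth Standard Time + 4h = 02:00 UTC (rolling into the next day, 13 November 2032).
At the standard offset (UTC+10:30), 02:00 UTC + 10h30m = 12:30 Solath Standard Time standard time.
Daylight saving runs 6 March – 19 November; the standard-time date in Solath Standard Time, November 13, 2032, is inside that window, so Solath Standard Time is at UTC+11:30.
02:00 UTC + 11h30m = 13:30 Solath Standard Time.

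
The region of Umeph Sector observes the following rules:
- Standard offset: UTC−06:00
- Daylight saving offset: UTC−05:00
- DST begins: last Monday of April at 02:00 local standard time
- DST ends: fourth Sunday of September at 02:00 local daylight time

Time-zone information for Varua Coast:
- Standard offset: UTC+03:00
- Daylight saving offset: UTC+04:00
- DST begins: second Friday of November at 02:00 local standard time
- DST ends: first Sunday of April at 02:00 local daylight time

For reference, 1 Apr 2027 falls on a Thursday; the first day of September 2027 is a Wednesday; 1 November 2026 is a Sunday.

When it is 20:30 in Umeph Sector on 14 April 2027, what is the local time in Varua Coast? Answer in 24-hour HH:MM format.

05:30

1 April 2027 is a Thursday, so Mondays fall on 5, 12, 19, 26; the last is April 26.
1 September 2027 is a Wednesday, so the first Sunday is September 5 and the fourth is September 26.
Daylight saving runs 26 April – 26 September; 14 April 2027 is outside that window, so Umeph Sector is on standard time at UTC−06:00.
20:30 Umeph Sector + 6h = 02:30 UTC (rolling into the next day, 15 April 2027).
1 November 2026 is a Sunday, so the first Friday is November 6 and the second is November 13.
1 April 2027 is a Thursday, so the first Sunday is April 4.
At the standard offset (UTC+03:00), 02:30 UTC + 3h = 05:30 Varua Coast standard time.
Daylight saving runs 13 November 2026 – 4 April 2027; the standard-time date in Varua Coast, 15 April 2027, is outside that window, so Varua Coast is on standard time at UTC+03:00.
02:30 UTC + 3h = 05:30 Varua Coast.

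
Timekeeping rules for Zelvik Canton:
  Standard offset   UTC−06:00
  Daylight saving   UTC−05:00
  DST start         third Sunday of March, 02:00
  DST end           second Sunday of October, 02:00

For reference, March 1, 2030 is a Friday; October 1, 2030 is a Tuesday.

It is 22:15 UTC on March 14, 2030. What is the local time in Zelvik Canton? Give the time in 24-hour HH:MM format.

16:15

1 March 2030 is a Friday, so the first Sunday is March 3 and the third is March 17.
1 October 2030 is a Tuesday, so the first Sunday is October 6 and the second is October 13.
At the standard offset (UTC−06:00), 22:15 UTC − 6h = 16:15 Zelvik Canton standard time.
Daylight saving runs 17 March – 13 October; the standard-time date in Zelvik Canton, March 14, 2030, is outside that window, so Zelvik Canton is on standard time at UTC−06:00.
22:15 UTC − 6h = 16:15 local.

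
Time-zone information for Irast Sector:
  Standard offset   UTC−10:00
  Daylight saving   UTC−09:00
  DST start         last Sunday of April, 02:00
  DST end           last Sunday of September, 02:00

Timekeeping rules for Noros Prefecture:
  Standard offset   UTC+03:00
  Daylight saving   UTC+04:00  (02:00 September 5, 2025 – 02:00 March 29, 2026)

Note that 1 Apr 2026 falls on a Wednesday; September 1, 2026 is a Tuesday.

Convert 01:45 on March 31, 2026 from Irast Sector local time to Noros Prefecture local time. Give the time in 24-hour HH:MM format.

14:45

1 April 2026 is a Wednesday, so Sundays fall on 5, 12, 19, 26; the last is April 26.
1 September 2026 is a Tuesday, so Sundays fall on 6, 13, 20, 27; the last is September 27.
Daylight saving runs 26 April – 27 September; March 31, 2026 is outside that window, so Irast Sector is on standard time at UTC−10:00.
01:45 Irast Sector + 10h = 11:45 UTC.
At the standard offset (UTC+03:00), 11:45 UTC + 3h = 14:45 Noros Prefecture standard time.
Daylight saving runs 5 September 2025 – 29 March 2026; the standard-time date in Noros Prefecture, March 31, 2026, is outside that window, so Noros Prefecture is on standard time at UTC+03:00.
11:45 UTC + 3h = 14:45 Noros Prefecture.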